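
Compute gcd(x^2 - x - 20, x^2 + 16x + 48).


Factor each:
  x^2 - x - 20 = (x + 4)(x - 5)
  x^2 + 16x + 48 = (x + 4)(x + 12)
Common monic factor: x + 4


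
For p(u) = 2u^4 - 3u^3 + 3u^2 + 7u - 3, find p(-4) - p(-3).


p(-4) = 721
p(-3) = 246
p(-4) - p(-3) = 721 - 246 = 475


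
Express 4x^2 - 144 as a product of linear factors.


Roots satisfy r1 + r2 = -b/a = 0 and r1*r2 = c/a = -36.
So r1 = 6, r2 = -6.
4x^2 - 144 = 4(x - r1)(x - r2) = 4(x - 6)(x + 6)


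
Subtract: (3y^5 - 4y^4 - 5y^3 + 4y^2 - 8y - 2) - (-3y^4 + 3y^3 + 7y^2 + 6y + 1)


Distribute the minus sign:
  (3y^5 - 4y^4 - 5y^3 + 4y^2 - 8y - 2)
- (-3y^4 + 3y^3 + 7y^2 + 6y + 1)
Negate second polynomial: 3y^4 - 3y^3 - 7y^2 - 6y - 1
Add: 3y^5 - y^4 - 8y^3 - 3y^2 - 14y - 3


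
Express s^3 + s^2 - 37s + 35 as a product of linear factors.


Try integer roots (divisors of 35). s=-7: p(-7)=0.
Divide out (s + 7): quotient is s^2 - 6s + 5.
Factor the quadratic: (s - 1)(s - 5)
Result: (s + 7)(s - 1)(s - 5)


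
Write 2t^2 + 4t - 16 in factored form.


Roots satisfy r1 + r2 = -b/a = -2 and r1*r2 = c/a = -8.
So r1 = 2, r2 = -4.
2t^2 + 4t - 16 = 2(t - r1)(t - r2) = 2(t - 2)(t + 4)


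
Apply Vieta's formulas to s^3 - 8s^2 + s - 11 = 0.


Monic cubic s^3+bs^2+cs+d=0: sum=-b, pairwise sum=c, product=-d.
b=-8, c=1, d=-11
r1+r2+r3 = 8
r1r2+r1r3+r2r3 = 1
r1r2r3 = 11


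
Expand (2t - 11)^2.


Expand (2t - 11)^2 by repeated multiplication:
= 4t^2 - 44t + 121


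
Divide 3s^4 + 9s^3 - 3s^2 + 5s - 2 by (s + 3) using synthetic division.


Synthetic division with c = -3. Coefficients: 3, 9, -3, 5, -2
Bring down 3.
  3 * -3 = -9; -9 + 9 = 0
  0 * -3 = 0; 0 - 3 = -3
  -3 * -3 = 9; 9 + 5 = 14
  14 * -3 = -42; -42 - 2 = -44
Quotient: 3s^3 - 3s + 14, Remainder: -44


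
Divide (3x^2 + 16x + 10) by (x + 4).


(3x^2 + 16x + 10) / (x + 4)
Step 1: 3x * (x + 4) = 3x^2 + 12x; subtract.
Step 2: 4 * (x + 4) = 4x + 16; subtract.
Quotient: 3x + 4, Remainder: -6


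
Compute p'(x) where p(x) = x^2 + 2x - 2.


Apply the power rule term by term:
  d/dx(x^2) = 2x
  d/dx(2x) = 2
  d/dx(-2) = 0
p'(x) = 2x + 2


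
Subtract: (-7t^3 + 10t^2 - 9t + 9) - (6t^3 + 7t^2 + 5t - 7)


Distribute the minus sign:
  (-7t^3 + 10t^2 - 9t + 9)
- (6t^3 + 7t^2 + 5t - 7)
Negate second polynomial: -6t^3 - 7t^2 - 5t + 7
Add: -13t^3 + 3t^2 - 14t + 16


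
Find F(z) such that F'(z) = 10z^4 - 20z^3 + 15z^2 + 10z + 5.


Reverse power rule on each term:
  ∫ 10z^4 dz = 2z^5
  ∫ -20z^3 dz = -5z^4
  ∫ 15z^2 dz = 5z^3
  ∫ 10z dz = 5z^2
  ∫ 5 dz = 5z
F(z) = 2z^5 - 5z^4 + 5z^3 + 5z^2 + 5z + C


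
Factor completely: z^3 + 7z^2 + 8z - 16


Try integer roots (divisors of -16). z=-4: p(-4)=0.
Divide out (z + 4): quotient is z^2 + 3z - 4.
Factor the quadratic: (z - 1)(z + 4)
Result: (z + 4)(z - 1)(z + 4)


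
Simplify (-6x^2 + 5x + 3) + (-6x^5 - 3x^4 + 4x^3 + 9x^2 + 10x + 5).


Align terms by degree and add:
  -6x^2 + 5x + 3
  -6x^5 - 3x^4 + 4x^3 + 9x^2 + 10x + 5
= -6x^5 - 3x^4 + 4x^3 + 3x^2 + 15x + 8


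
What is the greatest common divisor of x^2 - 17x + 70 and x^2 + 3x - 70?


Factor each:
  x^2 - 17x + 70 = (x - 7)(x - 10)
  x^2 + 3x - 70 = (x - 7)(x + 10)
Common monic factor: x - 7


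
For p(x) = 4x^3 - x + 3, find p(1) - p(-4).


p(1) = 6
p(-4) = -249
p(1) - p(-4) = 6 + 249 = 255


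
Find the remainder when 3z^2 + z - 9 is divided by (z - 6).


By the Remainder Theorem, the remainder equals p(6):
  3*(6)^2 = 108
  1*(6)^1 = 6
  constant: -9
Sum: 108 + 6 - 9 = 105


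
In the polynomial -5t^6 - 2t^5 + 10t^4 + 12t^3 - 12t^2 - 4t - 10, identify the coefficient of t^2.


Read off the coefficient of t^2: -12


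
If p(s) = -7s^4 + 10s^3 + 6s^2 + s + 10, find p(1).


Using direct substitution:
  -7 * (1)^4 = -7
  10 * (1)^3 = 10
  6 * (1)^2 = 6
  1 * (1)^1 = 1
  constant: 10
Sum = -7 + 10 + 6 + 1 + 10 = 20


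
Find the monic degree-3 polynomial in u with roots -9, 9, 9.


p(u) = (u + 9)(u - 9)(u - 9)
Expand: u^3 - 9u^2 - 81u + 729


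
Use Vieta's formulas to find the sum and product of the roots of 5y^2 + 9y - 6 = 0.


For ay^2+by+c=0: sum = -b/a, product = c/a.
a=5, b=9, c=-6
Sum = -(9)/5 = -9/5
Product = (-6)/5 = -6/5


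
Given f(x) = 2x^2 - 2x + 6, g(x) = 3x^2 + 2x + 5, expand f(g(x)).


Substitute g(x) into f:
f(g(x)) = 2*(3x^2 + 2x + 5)^2 + (-2)*(3x^2 + 2x + 5) + 6
(3x^2 + 2x + 5)^2 = 9x^4 + 12x^3 + 34x^2 + 20x + 25
Expand and combine: 18x^4 + 24x^3 + 62x^2 + 36x + 46


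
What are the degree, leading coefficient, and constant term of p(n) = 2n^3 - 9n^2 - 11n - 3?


Highest power of n is 3, with coefficient 2. Constant term is -3.
Degree = 3, leading coefficient = 2, constant term = -3


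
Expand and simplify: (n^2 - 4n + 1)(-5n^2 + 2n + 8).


Distribute each term of the first polynomial:
  (n^2)(-5n^2 + 2n + 8) = -5n^4 + 2n^3 + 8n^2
  (-4n)(-5n^2 + 2n + 8) = 20n^3 - 8n^2 - 32n
  (1)(-5n^2 + 2n + 8) = -5n^2 + 2n + 8
Sum: -5n^4 + 22n^3 - 5n^2 - 30n + 8


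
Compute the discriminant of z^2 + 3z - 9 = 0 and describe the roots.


D = b^2 - 4ac = (3)^2 - 4(1)(-9) = 9 + 36 = 45
Since D > 0: two distinct irrational roots


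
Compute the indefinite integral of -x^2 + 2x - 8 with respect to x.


Reverse power rule on each term:
  ∫ -x^2 dx = -(1/3)x^3
  ∫ 2x dx = x^2
  ∫ -8 dx = -8x
F(x) = -(1/3)x^3 + x^2 - 8x + C


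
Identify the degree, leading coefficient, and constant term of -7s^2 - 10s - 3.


Highest power of s is 2, with coefficient -7. Constant term is -3.
Degree = 2, leading coefficient = -7, constant term = -3


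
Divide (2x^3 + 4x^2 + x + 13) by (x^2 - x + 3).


(2x^3 + 4x^2 + x + 13) / (x^2 - x + 3)
Step 1: 2x * (x^2 - x + 3) = 2x^3 - 2x^2 + 6x; subtract.
Step 2: 6 * (x^2 - x + 3) = 6x^2 - 6x + 18; subtract.
Quotient: 2x + 6, Remainder: x - 5


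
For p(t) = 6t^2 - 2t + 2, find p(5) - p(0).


p(5) = 142
p(0) = 2
p(5) - p(0) = 142 - 2 = 140


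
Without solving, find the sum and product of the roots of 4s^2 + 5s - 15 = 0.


For as^2+bs+c=0: sum = -b/a, product = c/a.
a=4, b=5, c=-15
Sum = -(5)/4 = -5/4
Product = (-15)/4 = -15/4


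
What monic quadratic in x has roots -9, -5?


p(x) = (x + 9)(x + 5)
Expand: x^2 + 14x + 45


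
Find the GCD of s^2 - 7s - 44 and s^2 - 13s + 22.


Factor each:
  s^2 - 7s - 44 = (s - 11)(s + 4)
  s^2 - 13s + 22 = (s - 11)(s - 2)
Common monic factor: s - 11


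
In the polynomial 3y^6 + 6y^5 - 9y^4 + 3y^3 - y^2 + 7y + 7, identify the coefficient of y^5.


Read off the coefficient of y^5: 6


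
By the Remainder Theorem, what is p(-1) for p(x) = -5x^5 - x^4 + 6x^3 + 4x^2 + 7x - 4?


By the Remainder Theorem, the remainder equals p(-1):
  -5*(-1)^5 = 5
  -1*(-1)^4 = -1
  6*(-1)^3 = -6
  4*(-1)^2 = 4
  7*(-1)^1 = -7
  constant: -4
Sum: 5 - 1 - 6 + 4 - 7 - 4 = -9


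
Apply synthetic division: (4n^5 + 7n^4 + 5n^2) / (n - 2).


Synthetic division with c = 2. Coefficients: 4, 7, 0, 5, 0, 0
Bring down 4.
  4 * 2 = 8; 8 + 7 = 15
  15 * 2 = 30; 30 + 0 = 30
  30 * 2 = 60; 60 + 5 = 65
  65 * 2 = 130; 130 + 0 = 130
  130 * 2 = 260; 260 + 0 = 260
Quotient: 4n^4 + 15n^3 + 30n^2 + 65n + 130, Remainder: 260


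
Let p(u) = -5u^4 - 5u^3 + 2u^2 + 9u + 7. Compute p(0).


Using direct substitution:
  -5 * (0)^4 = 0
  -5 * (0)^3 = 0
  2 * (0)^2 = 0
  9 * (0)^1 = 0
  constant: 7
Sum = 0 + 0 + 0 + 0 + 7 = 7


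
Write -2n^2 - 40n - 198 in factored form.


Roots satisfy r1 + r2 = -b/a = -20 and r1*r2 = c/a = 99.
So r1 = -11, r2 = -9.
-2n^2 - 40n - 198 = -2(n - r1)(n - r2) = -2(n + 11)(n + 9)


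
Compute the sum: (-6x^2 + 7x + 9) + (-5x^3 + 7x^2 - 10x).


Align terms by degree and add:
  -6x^2 + 7x + 9
  -5x^3 + 7x^2 - 10x
= -5x^3 + x^2 - 3x + 9


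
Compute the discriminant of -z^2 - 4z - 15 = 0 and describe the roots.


D = b^2 - 4ac = (-4)^2 - 4(-1)(-15) = 16 - 60 = -44
Since D < 0: two complex conjugate roots (no real roots)


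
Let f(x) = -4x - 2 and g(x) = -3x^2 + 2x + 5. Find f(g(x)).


Substitute g(x) into f:
f(g(x)) = -4*(-3x^2 + 2x + 5) + (-2)
Expand and combine: 12x^2 - 8x - 22


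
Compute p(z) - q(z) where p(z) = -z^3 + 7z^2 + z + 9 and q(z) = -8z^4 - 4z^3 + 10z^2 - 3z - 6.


Distribute the minus sign:
  (-z^3 + 7z^2 + z + 9)
- (-8z^4 - 4z^3 + 10z^2 - 3z - 6)
Negate second polynomial: 8z^4 + 4z^3 - 10z^2 + 3z + 6
Add: 8z^4 + 3z^3 - 3z^2 + 4z + 15


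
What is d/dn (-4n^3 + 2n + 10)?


Apply the power rule term by term:
  d/dn(-4n^3) = -12n^2
  d/dn(2n) = 2
  d/dn(10) = 0
p'(n) = -12n^2 + 2


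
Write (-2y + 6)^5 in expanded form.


Expand (-2y + 6)^5 by repeated multiplication:
  (-2y + 6)^2 = 4y^2 - 24y + 36
  (-2y + 6)^3 = -8y^3 + 72y^2 - 216y + 216
  (-2y + 6)^4 = 16y^4 - 192y^3 + 864y^2 - 1728y + 1296
= -32y^5 + 480y^4 - 2880y^3 + 8640y^2 - 12960y + 7776


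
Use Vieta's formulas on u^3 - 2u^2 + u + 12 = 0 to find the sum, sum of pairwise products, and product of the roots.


Monic cubic u^3+bu^2+cu+d=0: sum=-b, pairwise sum=c, product=-d.
b=-2, c=1, d=12
r1+r2+r3 = 2
r1r2+r1r3+r2r3 = 1
r1r2r3 = -12


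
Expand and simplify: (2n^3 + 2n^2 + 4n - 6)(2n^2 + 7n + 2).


Distribute each term of the first polynomial:
  (2n^3)(2n^2 + 7n + 2) = 4n^5 + 14n^4 + 4n^3
  (2n^2)(2n^2 + 7n + 2) = 4n^4 + 14n^3 + 4n^2
  (4n)(2n^2 + 7n + 2) = 8n^3 + 28n^2 + 8n
  (-6)(2n^2 + 7n + 2) = -12n^2 - 42n - 12
Sum: 4n^5 + 18n^4 + 26n^3 + 20n^2 - 34n - 12


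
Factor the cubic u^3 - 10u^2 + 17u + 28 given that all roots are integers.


Try integer roots (divisors of 28). u=4: p(4)=0.
Divide out (u - 4): quotient is u^2 - 6u - 7.
Factor the quadratic: (u + 1)(u - 7)
Result: (u - 4)(u + 1)(u - 7)


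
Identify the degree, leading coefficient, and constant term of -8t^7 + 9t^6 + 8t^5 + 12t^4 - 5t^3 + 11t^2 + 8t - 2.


Highest power of t is 7, with coefficient -8. Constant term is -2.
Degree = 7, leading coefficient = -8, constant term = -2


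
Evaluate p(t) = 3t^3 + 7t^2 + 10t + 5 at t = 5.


Using direct substitution:
  3 * (5)^3 = 375
  7 * (5)^2 = 175
  10 * (5)^1 = 50
  constant: 5
Sum = 375 + 175 + 50 + 5 = 605


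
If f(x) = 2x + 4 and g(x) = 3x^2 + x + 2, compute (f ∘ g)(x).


Substitute g(x) into f:
f(g(x)) = 2*(3x^2 + x + 2) + 4
Expand and combine: 6x^2 + 2x + 8


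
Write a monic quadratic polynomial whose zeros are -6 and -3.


p(x) = (x + 6)(x + 3)
Expand: x^2 + 9x + 18


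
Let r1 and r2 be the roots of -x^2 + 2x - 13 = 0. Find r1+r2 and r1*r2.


For ax^2+bx+c=0: sum = -b/a, product = c/a.
a=-1, b=2, c=-13
Sum = -(2)/-1 = 2
Product = (-13)/-1 = 13


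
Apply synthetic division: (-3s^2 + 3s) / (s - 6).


Synthetic division with c = 6. Coefficients: -3, 3, 0
Bring down -3.
  -3 * 6 = -18; -18 + 3 = -15
  -15 * 6 = -90; -90 + 0 = -90
Quotient: -3s - 15, Remainder: -90


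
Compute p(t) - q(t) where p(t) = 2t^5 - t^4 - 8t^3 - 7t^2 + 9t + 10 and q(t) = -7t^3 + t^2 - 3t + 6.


Distribute the minus sign:
  (2t^5 - t^4 - 8t^3 - 7t^2 + 9t + 10)
- (-7t^3 + t^2 - 3t + 6)
Negate second polynomial: 7t^3 - t^2 + 3t - 6
Add: 2t^5 - t^4 - t^3 - 8t^2 + 12t + 4


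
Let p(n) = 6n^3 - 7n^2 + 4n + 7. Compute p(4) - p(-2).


p(4) = 295
p(-2) = -77
p(4) - p(-2) = 295 + 77 = 372


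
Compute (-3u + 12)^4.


Expand (-3u + 12)^4 by repeated multiplication:
  (-3u + 12)^2 = 9u^2 - 72u + 144
  (-3u + 12)^3 = -27u^3 + 324u^2 - 1296u + 1728
= 81u^4 - 1296u^3 + 7776u^2 - 20736u + 20736


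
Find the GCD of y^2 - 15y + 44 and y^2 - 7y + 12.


Factor each:
  y^2 - 15y + 44 = (y - 4)(y - 11)
  y^2 - 7y + 12 = (y - 4)(y - 3)
Common monic factor: y - 4


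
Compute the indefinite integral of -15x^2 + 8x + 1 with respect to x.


Reverse power rule on each term:
  ∫ -15x^2 dx = -5x^3
  ∫ 8x dx = 4x^2
  ∫ 1 dx = x
F(x) = -5x^3 + 4x^2 + x + C


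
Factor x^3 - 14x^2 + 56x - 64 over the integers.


Try integer roots (divisors of -64). x=8: p(8)=0.
Divide out (x - 8): quotient is x^2 - 6x + 8.
Factor the quadratic: (x - 2)(x - 4)
Result: (x - 8)(x - 2)(x - 4)


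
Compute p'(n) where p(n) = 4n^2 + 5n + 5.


Apply the power rule term by term:
  d/dn(4n^2) = 8n
  d/dn(5n) = 5
  d/dn(5) = 0
p'(n) = 8n + 5


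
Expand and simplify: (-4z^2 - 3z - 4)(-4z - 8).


Distribute each term of the first polynomial:
  (-4z^2)(-4z - 8) = 16z^3 + 32z^2
  (-3z)(-4z - 8) = 12z^2 + 24z
  (-4)(-4z - 8) = 16z + 32
Sum: 16z^3 + 44z^2 + 40z + 32


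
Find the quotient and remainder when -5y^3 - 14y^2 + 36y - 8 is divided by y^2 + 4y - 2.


(-5y^3 - 14y^2 + 36y - 8) / (y^2 + 4y - 2)
Step 1: -5y * (y^2 + 4y - 2) = -5y^3 - 20y^2 + 10y; subtract.
Step 2: 6 * (y^2 + 4y - 2) = 6y^2 + 24y - 12; subtract.
Quotient: -5y + 6, Remainder: 2y + 4


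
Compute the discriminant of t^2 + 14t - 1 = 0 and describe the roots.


D = b^2 - 4ac = (14)^2 - 4(1)(-1) = 196 + 4 = 200
Since D > 0: two distinct irrational roots


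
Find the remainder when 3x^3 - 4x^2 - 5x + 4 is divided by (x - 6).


By the Remainder Theorem, the remainder equals p(6):
  3*(6)^3 = 648
  -4*(6)^2 = -144
  -5*(6)^1 = -30
  constant: 4
Sum: 648 - 144 - 30 + 4 = 478


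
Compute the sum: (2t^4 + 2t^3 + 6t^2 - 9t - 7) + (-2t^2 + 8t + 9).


Align terms by degree and add:
  2t^4 + 2t^3 + 6t^2 - 9t - 7
  -2t^2 + 8t + 9
= 2t^4 + 2t^3 + 4t^2 - t + 2


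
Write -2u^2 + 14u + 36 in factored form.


Roots satisfy r1 + r2 = -b/a = 7 and r1*r2 = c/a = -18.
So r1 = 9, r2 = -2.
-2u^2 + 14u + 36 = -2(u - r1)(u - r2) = -2(u - 9)(u + 2)


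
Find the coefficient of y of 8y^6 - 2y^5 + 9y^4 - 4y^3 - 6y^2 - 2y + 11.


Read off the coefficient of y: -2


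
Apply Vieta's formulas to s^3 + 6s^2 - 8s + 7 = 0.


Monic cubic s^3+bs^2+cs+d=0: sum=-b, pairwise sum=c, product=-d.
b=6, c=-8, d=7
r1+r2+r3 = -6
r1r2+r1r3+r2r3 = -8
r1r2r3 = -7


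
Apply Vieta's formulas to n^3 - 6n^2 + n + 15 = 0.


Monic cubic n^3+bn^2+cn+d=0: sum=-b, pairwise sum=c, product=-d.
b=-6, c=1, d=15
r1+r2+r3 = 6
r1r2+r1r3+r2r3 = 1
r1r2r3 = -15


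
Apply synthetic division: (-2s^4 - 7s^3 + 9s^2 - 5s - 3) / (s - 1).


Synthetic division with c = 1. Coefficients: -2, -7, 9, -5, -3
Bring down -2.
  -2 * 1 = -2; -2 - 7 = -9
  -9 * 1 = -9; -9 + 9 = 0
  0 * 1 = 0; 0 - 5 = -5
  -5 * 1 = -5; -5 - 3 = -8
Quotient: -2s^3 - 9s^2 - 5, Remainder: -8


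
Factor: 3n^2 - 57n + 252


Roots satisfy r1 + r2 = -b/a = 19 and r1*r2 = c/a = 84.
So r1 = 12, r2 = 7.
3n^2 - 57n + 252 = 3(n - r1)(n - r2) = 3(n - 12)(n - 7)


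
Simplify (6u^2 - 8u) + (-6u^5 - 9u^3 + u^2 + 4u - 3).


Align terms by degree and add:
  6u^2 - 8u
  -6u^5 - 9u^3 + u^2 + 4u - 3
= -6u^5 - 9u^3 + 7u^2 - 4u - 3


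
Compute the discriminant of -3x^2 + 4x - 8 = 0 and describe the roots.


D = b^2 - 4ac = (4)^2 - 4(-3)(-8) = 16 - 96 = -80
Since D < 0: two complex conjugate roots (no real roots)


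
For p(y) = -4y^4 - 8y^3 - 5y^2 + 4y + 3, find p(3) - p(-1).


p(3) = -570
p(-1) = -2
p(3) - p(-1) = -570 + 2 = -568


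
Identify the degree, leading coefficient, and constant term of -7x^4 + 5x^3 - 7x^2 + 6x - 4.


Highest power of x is 4, with coefficient -7. Constant term is -4.
Degree = 4, leading coefficient = -7, constant term = -4


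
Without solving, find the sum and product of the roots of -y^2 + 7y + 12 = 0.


For ay^2+by+c=0: sum = -b/a, product = c/a.
a=-1, b=7, c=12
Sum = -(7)/-1 = 7
Product = (12)/-1 = -12


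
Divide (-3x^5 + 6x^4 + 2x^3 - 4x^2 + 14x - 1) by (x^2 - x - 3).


(-3x^5 + 6x^4 + 2x^3 - 4x^2 + 14x - 1) / (x^2 - x - 3)
Step 1: -3x^3 * (x^2 - x - 3) = -3x^5 + 3x^4 + 9x^3; subtract.
Step 2: 3x^2 * (x^2 - x - 3) = 3x^4 - 3x^3 - 9x^2; subtract.
Step 3: -4x * (x^2 - x - 3) = -4x^3 + 4x^2 + 12x; subtract.
Step 4: 1 * (x^2 - x - 3) = x^2 - x - 3; subtract.
Quotient: -3x^3 + 3x^2 - 4x + 1, Remainder: 3x + 2


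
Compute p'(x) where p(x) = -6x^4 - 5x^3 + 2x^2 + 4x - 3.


Apply the power rule term by term:
  d/dx(-6x^4) = -24x^3
  d/dx(-5x^3) = -15x^2
  d/dx(2x^2) = 4x
  d/dx(4x) = 4
  d/dx(-3) = 0
p'(x) = -24x^3 - 15x^2 + 4x + 4


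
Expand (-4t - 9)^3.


Expand (-4t - 9)^3 by repeated multiplication:
  (-4t - 9)^2 = 16t^2 + 72t + 81
= -64t^3 - 432t^2 - 972t - 729


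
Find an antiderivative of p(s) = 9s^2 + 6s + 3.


Reverse power rule on each term:
  ∫ 9s^2 ds = 3s^3
  ∫ 6s ds = 3s^2
  ∫ 3 ds = 3s
F(s) = 3s^3 + 3s^2 + 3s + C


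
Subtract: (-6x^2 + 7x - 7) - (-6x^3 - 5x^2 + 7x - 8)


Distribute the minus sign:
  (-6x^2 + 7x - 7)
- (-6x^3 - 5x^2 + 7x - 8)
Negate second polynomial: 6x^3 + 5x^2 - 7x + 8
Add: 6x^3 - x^2 + 1


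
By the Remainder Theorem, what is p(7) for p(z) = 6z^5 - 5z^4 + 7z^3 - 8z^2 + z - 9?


By the Remainder Theorem, the remainder equals p(7):
  6*(7)^5 = 100842
  -5*(7)^4 = -12005
  7*(7)^3 = 2401
  -8*(7)^2 = -392
  1*(7)^1 = 7
  constant: -9
Sum: 100842 - 12005 + 2401 - 392 + 7 - 9 = 90844


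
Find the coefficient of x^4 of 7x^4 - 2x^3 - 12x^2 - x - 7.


Read off the coefficient of x^4: 7


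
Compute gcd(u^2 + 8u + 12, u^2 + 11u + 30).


Factor each:
  u^2 + 8u + 12 = (u + 6)(u + 2)
  u^2 + 11u + 30 = (u + 6)(u + 5)
Common monic factor: u + 6


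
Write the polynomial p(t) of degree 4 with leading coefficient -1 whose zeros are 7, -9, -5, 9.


p(t) = -(t - 7)(t + 9)(t + 5)(t - 9)
Expand: -t^4 + 2t^3 + 116t^2 - 162t - 2835


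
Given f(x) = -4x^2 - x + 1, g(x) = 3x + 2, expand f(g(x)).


Substitute g(x) into f:
f(g(x)) = -4*(3x + 2)^2 + (-1)*(3x + 2) + 1
(3x + 2)^2 = 9x^2 + 12x + 4
Expand and combine: -36x^2 - 51x - 17


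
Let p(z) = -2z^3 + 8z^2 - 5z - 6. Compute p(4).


Using direct substitution:
  -2 * (4)^3 = -128
  8 * (4)^2 = 128
  -5 * (4)^1 = -20
  constant: -6
Sum = -128 + 128 - 20 - 6 = -26


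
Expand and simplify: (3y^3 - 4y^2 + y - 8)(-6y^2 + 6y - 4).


Distribute each term of the first polynomial:
  (3y^3)(-6y^2 + 6y - 4) = -18y^5 + 18y^4 - 12y^3
  (-4y^2)(-6y^2 + 6y - 4) = 24y^4 - 24y^3 + 16y^2
  (y)(-6y^2 + 6y - 4) = -6y^3 + 6y^2 - 4y
  (-8)(-6y^2 + 6y - 4) = 48y^2 - 48y + 32
Sum: -18y^5 + 42y^4 - 42y^3 + 70y^2 - 52y + 32


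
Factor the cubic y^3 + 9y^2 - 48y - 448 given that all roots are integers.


Try integer roots (divisors of -448). y=-8: p(-8)=0.
Divide out (y + 8): quotient is y^2 + y - 56.
Factor the quadratic: (y + 8)(y - 7)
Result: (y + 8)(y + 8)(y - 7)


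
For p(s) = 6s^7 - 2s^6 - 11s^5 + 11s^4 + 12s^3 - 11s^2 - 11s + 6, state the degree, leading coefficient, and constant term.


Highest power of s is 7, with coefficient 6. Constant term is 6.
Degree = 7, leading coefficient = 6, constant term = 6


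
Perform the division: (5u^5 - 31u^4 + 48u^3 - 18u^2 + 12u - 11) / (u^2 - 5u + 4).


(5u^5 - 31u^4 + 48u^3 - 18u^2 + 12u - 11) / (u^2 - 5u + 4)
Step 1: 5u^3 * (u^2 - 5u + 4) = 5u^5 - 25u^4 + 20u^3; subtract.
Step 2: -6u^2 * (u^2 - 5u + 4) = -6u^4 + 30u^3 - 24u^2; subtract.
Step 3: -2u * (u^2 - 5u + 4) = -2u^3 + 10u^2 - 8u; subtract.
Step 4: -4 * (u^2 - 5u + 4) = -4u^2 + 20u - 16; subtract.
Quotient: 5u^3 - 6u^2 - 2u - 4, Remainder: 5


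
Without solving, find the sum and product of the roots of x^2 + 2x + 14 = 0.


For ax^2+bx+c=0: sum = -b/a, product = c/a.
a=1, b=2, c=14
Sum = -(2)/1 = -2
Product = (14)/1 = 14


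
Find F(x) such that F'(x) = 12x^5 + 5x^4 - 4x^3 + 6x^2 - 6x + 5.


Reverse power rule on each term:
  ∫ 12x^5 dx = 2x^6
  ∫ 5x^4 dx = x^5
  ∫ -4x^3 dx = -x^4
  ∫ 6x^2 dx = 2x^3
  ∫ -6x dx = -3x^2
  ∫ 5 dx = 5x
F(x) = 2x^6 + x^5 - x^4 + 2x^3 - 3x^2 + 5x + C


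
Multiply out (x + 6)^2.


Expand (x + 6)^2 by repeated multiplication:
= x^2 + 12x + 36


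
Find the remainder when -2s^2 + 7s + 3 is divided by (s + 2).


By the Remainder Theorem, the remainder equals p(-2):
  -2*(-2)^2 = -8
  7*(-2)^1 = -14
  constant: 3
Sum: -8 - 14 + 3 = -19


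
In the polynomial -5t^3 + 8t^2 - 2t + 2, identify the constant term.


Read off the constant term: 2


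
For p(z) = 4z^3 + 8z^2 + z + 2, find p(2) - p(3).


p(2) = 68
p(3) = 185
p(2) - p(3) = 68 - 185 = -117


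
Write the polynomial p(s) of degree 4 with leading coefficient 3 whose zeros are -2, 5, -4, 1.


p(s) = 3(s + 2)(s - 5)(s + 4)(s - 1)
Expand: 3s^4 - 69s^2 - 54s + 120


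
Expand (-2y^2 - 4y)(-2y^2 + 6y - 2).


Distribute each term of the first polynomial:
  (-2y^2)(-2y^2 + 6y - 2) = 4y^4 - 12y^3 + 4y^2
  (-4y)(-2y^2 + 6y - 2) = 8y^3 - 24y^2 + 8y
Sum: 4y^4 - 4y^3 - 20y^2 + 8y


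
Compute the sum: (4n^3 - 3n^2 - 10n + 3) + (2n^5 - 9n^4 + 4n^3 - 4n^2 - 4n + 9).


Align terms by degree and add:
  4n^3 - 3n^2 - 10n + 3
+ 2n^5 - 9n^4 + 4n^3 - 4n^2 - 4n + 9
= 2n^5 - 9n^4 + 8n^3 - 7n^2 - 14n + 12


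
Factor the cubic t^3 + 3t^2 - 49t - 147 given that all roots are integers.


Try integer roots (divisors of -147). t=-7: p(-7)=0.
Divide out (t + 7): quotient is t^2 - 4t - 21.
Factor the quadratic: (t - 7)(t + 3)
Result: (t + 7)(t - 7)(t + 3)


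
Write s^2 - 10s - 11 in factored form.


Roots satisfy r1 + r2 = -b/a = 10 and r1*r2 = c/a = -11.
So r1 = 11, r2 = -1.
s^2 - 10s - 11 = (s - r1)(s - r2) = (s - 11)(s + 1)


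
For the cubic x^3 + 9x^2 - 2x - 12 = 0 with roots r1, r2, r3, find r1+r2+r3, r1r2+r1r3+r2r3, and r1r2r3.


Monic cubic x^3+bx^2+cx+d=0: sum=-b, pairwise sum=c, product=-d.
b=9, c=-2, d=-12
r1+r2+r3 = -9
r1r2+r1r3+r2r3 = -2
r1r2r3 = 12


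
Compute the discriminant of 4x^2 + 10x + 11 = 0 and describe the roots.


D = b^2 - 4ac = (10)^2 - 4(4)(11) = 100 - 176 = -76
Since D < 0: two complex conjugate roots (no real roots)


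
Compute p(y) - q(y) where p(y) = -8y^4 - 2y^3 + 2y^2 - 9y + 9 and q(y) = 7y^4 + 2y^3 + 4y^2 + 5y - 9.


Distribute the minus sign:
  (-8y^4 - 2y^3 + 2y^2 - 9y + 9)
- (7y^4 + 2y^3 + 4y^2 + 5y - 9)
Negate second polynomial: -7y^4 - 2y^3 - 4y^2 - 5y + 9
Add: -15y^4 - 4y^3 - 2y^2 - 14y + 18


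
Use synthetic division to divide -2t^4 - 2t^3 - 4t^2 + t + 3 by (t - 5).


Synthetic division with c = 5. Coefficients: -2, -2, -4, 1, 3
Bring down -2.
  -2 * 5 = -10; -10 - 2 = -12
  -12 * 5 = -60; -60 - 4 = -64
  -64 * 5 = -320; -320 + 1 = -319
  -319 * 5 = -1595; -1595 + 3 = -1592
Quotient: -2t^3 - 12t^2 - 64t - 319, Remainder: -1592


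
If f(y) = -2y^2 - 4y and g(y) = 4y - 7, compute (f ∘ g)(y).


Substitute g(y) into f:
f(g(y)) = -2*(4y - 7)^2 + (-4)*(4y - 7)
(4y - 7)^2 = 16y^2 - 56y + 49
Expand and combine: -32y^2 + 96y - 70


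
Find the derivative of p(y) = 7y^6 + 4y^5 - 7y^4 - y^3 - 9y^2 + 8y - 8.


Apply the power rule term by term:
  d/dy(7y^6) = 42y^5
  d/dy(4y^5) = 20y^4
  d/dy(-7y^4) = -28y^3
  d/dy(-y^3) = -3y^2
  d/dy(-9y^2) = -18y
  d/dy(8y) = 8
  d/dy(-8) = 0
p'(y) = 42y^5 + 20y^4 - 28y^3 - 3y^2 - 18y + 8


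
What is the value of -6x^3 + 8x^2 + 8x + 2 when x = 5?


Using direct substitution:
  -6 * (5)^3 = -750
  8 * (5)^2 = 200
  8 * (5)^1 = 40
  constant: 2
Sum = -750 + 200 + 40 + 2 = -508


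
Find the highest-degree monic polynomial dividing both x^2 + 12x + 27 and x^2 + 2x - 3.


Factor each:
  x^2 + 12x + 27 = (x + 3)(x + 9)
  x^2 + 2x - 3 = (x + 3)(x - 1)
Common monic factor: x + 3


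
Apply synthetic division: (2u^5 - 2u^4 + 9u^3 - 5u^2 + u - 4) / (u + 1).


Synthetic division with c = -1. Coefficients: 2, -2, 9, -5, 1, -4
Bring down 2.
  2 * -1 = -2; -2 - 2 = -4
  -4 * -1 = 4; 4 + 9 = 13
  13 * -1 = -13; -13 - 5 = -18
  -18 * -1 = 18; 18 + 1 = 19
  19 * -1 = -19; -19 - 4 = -23
Quotient: 2u^4 - 4u^3 + 13u^2 - 18u + 19, Remainder: -23


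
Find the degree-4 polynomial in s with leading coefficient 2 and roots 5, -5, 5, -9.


p(s) = 2(s - 5)(s + 5)(s - 5)(s + 9)
Expand: 2s^4 + 8s^3 - 140s^2 - 200s + 2250


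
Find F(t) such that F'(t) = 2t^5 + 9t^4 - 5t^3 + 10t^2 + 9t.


Reverse power rule on each term:
  ∫ 2t^5 dt = (1/3)t^6
  ∫ 9t^4 dt = (9/5)t^5
  ∫ -5t^3 dt = -(5/4)t^4
  ∫ 10t^2 dt = (10/3)t^3
  ∫ 9t dt = (9/2)t^2
F(t) = (1/3)t^6 + (9/5)t^5 - (5/4)t^4 + (10/3)t^3 + (9/2)t^2 + C


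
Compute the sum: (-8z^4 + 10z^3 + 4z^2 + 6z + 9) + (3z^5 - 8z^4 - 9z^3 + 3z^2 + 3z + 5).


Align terms by degree and add:
  -8z^4 + 10z^3 + 4z^2 + 6z + 9
+ 3z^5 - 8z^4 - 9z^3 + 3z^2 + 3z + 5
= 3z^5 - 16z^4 + z^3 + 7z^2 + 9z + 14


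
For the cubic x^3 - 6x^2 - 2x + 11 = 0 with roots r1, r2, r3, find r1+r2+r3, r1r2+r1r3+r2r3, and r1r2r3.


Monic cubic x^3+bx^2+cx+d=0: sum=-b, pairwise sum=c, product=-d.
b=-6, c=-2, d=11
r1+r2+r3 = 6
r1r2+r1r3+r2r3 = -2
r1r2r3 = -11


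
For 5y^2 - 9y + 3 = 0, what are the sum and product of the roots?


For ay^2+by+c=0: sum = -b/a, product = c/a.
a=5, b=-9, c=3
Sum = -(-9)/5 = 9/5
Product = (3)/5 = 3/5


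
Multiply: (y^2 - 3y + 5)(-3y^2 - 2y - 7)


Distribute each term of the first polynomial:
  (y^2)(-3y^2 - 2y - 7) = -3y^4 - 2y^3 - 7y^2
  (-3y)(-3y^2 - 2y - 7) = 9y^3 + 6y^2 + 21y
  (5)(-3y^2 - 2y - 7) = -15y^2 - 10y - 35
Sum: -3y^4 + 7y^3 - 16y^2 + 11y - 35


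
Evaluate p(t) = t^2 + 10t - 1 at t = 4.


Using direct substitution:
  1 * (4)^2 = 16
  10 * (4)^1 = 40
  constant: -1
Sum = 16 + 40 - 1 = 55


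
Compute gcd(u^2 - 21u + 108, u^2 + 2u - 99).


Factor each:
  u^2 - 21u + 108 = (u - 9)(u - 12)
  u^2 + 2u - 99 = (u - 9)(u + 11)
Common monic factor: u - 9


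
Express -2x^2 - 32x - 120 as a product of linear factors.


Roots satisfy r1 + r2 = -b/a = -16 and r1*r2 = c/a = 60.
So r1 = -10, r2 = -6.
-2x^2 - 32x - 120 = -2(x - r1)(x - r2) = -2(x + 10)(x + 6)


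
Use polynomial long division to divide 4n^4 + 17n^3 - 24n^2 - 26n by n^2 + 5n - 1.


(4n^4 + 17n^3 - 24n^2 - 26n) / (n^2 + 5n - 1)
Step 1: 4n^2 * (n^2 + 5n - 1) = 4n^4 + 20n^3 - 4n^2; subtract.
Step 2: -3n * (n^2 + 5n - 1) = -3n^3 - 15n^2 + 3n; subtract.
Step 3: -5 * (n^2 + 5n - 1) = -5n^2 - 25n + 5; subtract.
Quotient: 4n^2 - 3n - 5, Remainder: -4n - 5


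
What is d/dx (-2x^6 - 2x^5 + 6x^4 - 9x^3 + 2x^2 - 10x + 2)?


Apply the power rule term by term:
  d/dx(-2x^6) = -12x^5
  d/dx(-2x^5) = -10x^4
  d/dx(6x^4) = 24x^3
  d/dx(-9x^3) = -27x^2
  d/dx(2x^2) = 4x
  d/dx(-10x) = -10
  d/dx(2) = 0
p'(x) = -12x^5 - 10x^4 + 24x^3 - 27x^2 + 4x - 10


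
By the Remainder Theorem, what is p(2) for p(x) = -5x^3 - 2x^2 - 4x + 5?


By the Remainder Theorem, the remainder equals p(2):
  -5*(2)^3 = -40
  -2*(2)^2 = -8
  -4*(2)^1 = -8
  constant: 5
Sum: -40 - 8 - 8 + 5 = -51


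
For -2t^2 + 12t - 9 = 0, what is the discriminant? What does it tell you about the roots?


D = b^2 - 4ac = (12)^2 - 4(-2)(-9) = 144 - 72 = 72
Since D > 0: two distinct irrational roots


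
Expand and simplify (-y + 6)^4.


Expand (-y + 6)^4 by repeated multiplication:
  (-y + 6)^2 = y^2 - 12y + 36
  (-y + 6)^3 = -y^3 + 18y^2 - 108y + 216
= y^4 - 24y^3 + 216y^2 - 864y + 1296


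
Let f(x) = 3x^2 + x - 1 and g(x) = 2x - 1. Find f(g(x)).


Substitute g(x) into f:
f(g(x)) = 3*(2x - 1)^2 + 1*(2x - 1) + (-1)
(2x - 1)^2 = 4x^2 - 4x + 1
Expand and combine: 12x^2 - 10x + 1


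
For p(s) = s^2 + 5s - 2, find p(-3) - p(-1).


p(-3) = -8
p(-1) = -6
p(-3) - p(-1) = -8 + 6 = -2


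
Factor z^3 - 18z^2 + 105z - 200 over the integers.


Try integer roots (divisors of -200). z=8: p(8)=0.
Divide out (z - 8): quotient is z^2 - 10z + 25.
Factor the quadratic: (z - 5)(z - 5)
Result: (z - 8)(z - 5)(z - 5)


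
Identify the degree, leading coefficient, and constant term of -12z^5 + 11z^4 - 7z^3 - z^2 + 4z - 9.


Highest power of z is 5, with coefficient -12. Constant term is -9.
Degree = 5, leading coefficient = -12, constant term = -9


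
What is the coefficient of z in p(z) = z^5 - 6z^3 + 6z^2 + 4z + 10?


Read off the coefficient of z: 4


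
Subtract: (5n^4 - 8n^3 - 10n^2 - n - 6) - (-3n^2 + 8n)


Distribute the minus sign:
  (5n^4 - 8n^3 - 10n^2 - n - 6)
- (-3n^2 + 8n)
Negate second polynomial: 3n^2 - 8n
Add: 5n^4 - 8n^3 - 7n^2 - 9n - 6


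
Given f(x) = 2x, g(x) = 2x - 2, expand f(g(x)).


Substitute g(x) into f:
f(g(x)) = 2*(2x - 2)
Expand and combine: 4x - 4


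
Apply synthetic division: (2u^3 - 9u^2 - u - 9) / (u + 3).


Synthetic division with c = -3. Coefficients: 2, -9, -1, -9
Bring down 2.
  2 * -3 = -6; -6 - 9 = -15
  -15 * -3 = 45; 45 - 1 = 44
  44 * -3 = -132; -132 - 9 = -141
Quotient: 2u^2 - 15u + 44, Remainder: -141


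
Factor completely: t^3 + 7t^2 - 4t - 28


Try integer roots (divisors of -28). t=-7: p(-7)=0.
Divide out (t + 7): quotient is t^2 - 4.
Factor the quadratic: (t - 2)(t + 2)
Result: (t + 7)(t - 2)(t + 2)


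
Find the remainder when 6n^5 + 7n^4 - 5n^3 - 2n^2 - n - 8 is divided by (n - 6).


By the Remainder Theorem, the remainder equals p(6):
  6*(6)^5 = 46656
  7*(6)^4 = 9072
  -5*(6)^3 = -1080
  -2*(6)^2 = -72
  -1*(6)^1 = -6
  constant: -8
Sum: 46656 + 9072 - 1080 - 72 - 6 - 8 = 54562


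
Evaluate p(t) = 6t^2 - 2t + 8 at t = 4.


Using direct substitution:
  6 * (4)^2 = 96
  -2 * (4)^1 = -8
  constant: 8
Sum = 96 - 8 + 8 = 96


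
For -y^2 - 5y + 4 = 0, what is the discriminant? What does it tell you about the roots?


D = b^2 - 4ac = (-5)^2 - 4(-1)(4) = 25 + 16 = 41
Since D > 0: two distinct irrational roots


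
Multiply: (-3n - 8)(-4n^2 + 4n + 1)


Distribute each term of the first polynomial:
  (-3n)(-4n^2 + 4n + 1) = 12n^3 - 12n^2 - 3n
  (-8)(-4n^2 + 4n + 1) = 32n^2 - 32n - 8
Sum: 12n^3 + 20n^2 - 35n - 8


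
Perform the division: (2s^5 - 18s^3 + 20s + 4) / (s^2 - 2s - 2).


(2s^5 - 18s^3 + 20s + 4) / (s^2 - 2s - 2)
Step 1: 2s^3 * (s^2 - 2s - 2) = 2s^5 - 4s^4 - 4s^3; subtract.
Step 2: 4s^2 * (s^2 - 2s - 2) = 4s^4 - 8s^3 - 8s^2; subtract.
Step 3: -6s * (s^2 - 2s - 2) = -6s^3 + 12s^2 + 12s; subtract.
Step 4: -4 * (s^2 - 2s - 2) = -4s^2 + 8s + 8; subtract.
Quotient: 2s^3 + 4s^2 - 6s - 4, Remainder: -4


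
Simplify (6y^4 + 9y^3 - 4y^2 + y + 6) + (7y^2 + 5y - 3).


Align terms by degree and add:
  6y^4 + 9y^3 - 4y^2 + y + 6
+ 7y^2 + 5y - 3
= 6y^4 + 9y^3 + 3y^2 + 6y + 3


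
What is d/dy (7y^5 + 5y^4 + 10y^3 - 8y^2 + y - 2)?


Apply the power rule term by term:
  d/dy(7y^5) = 35y^4
  d/dy(5y^4) = 20y^3
  d/dy(10y^3) = 30y^2
  d/dy(-8y^2) = -16y
  d/dy(y) = 1
  d/dy(-2) = 0
p'(y) = 35y^4 + 20y^3 + 30y^2 - 16y + 1


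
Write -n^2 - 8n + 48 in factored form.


Roots satisfy r1 + r2 = -b/a = -8 and r1*r2 = c/a = -48.
So r1 = 4, r2 = -12.
-n^2 - 8n + 48 = -(n - r1)(n - r2) = -(n - 4)(n + 12)


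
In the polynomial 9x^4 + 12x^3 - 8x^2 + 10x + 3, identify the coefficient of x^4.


Read off the coefficient of x^4: 9


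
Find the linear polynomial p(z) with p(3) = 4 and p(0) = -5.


p(z) = mz + b. Using p(3)=4, p(0)=-5:
m = (4 + 5)/(3) = 9/3 = 3
b = 4 - m*(3) = 4 - 9 = -5
p(z) = 3z - 5


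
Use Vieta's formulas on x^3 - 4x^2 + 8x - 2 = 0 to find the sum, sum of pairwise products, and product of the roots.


Monic cubic x^3+bx^2+cx+d=0: sum=-b, pairwise sum=c, product=-d.
b=-4, c=8, d=-2
r1+r2+r3 = 4
r1r2+r1r3+r2r3 = 8
r1r2r3 = 2


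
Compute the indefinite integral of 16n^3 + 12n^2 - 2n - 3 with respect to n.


Reverse power rule on each term:
  ∫ 16n^3 dn = 4n^4
  ∫ 12n^2 dn = 4n^3
  ∫ -2n dn = -n^2
  ∫ -3 dn = -3n
F(n) = 4n^4 + 4n^3 - n^2 - 3n + C


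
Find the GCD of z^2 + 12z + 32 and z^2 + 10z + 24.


Factor each:
  z^2 + 12z + 32 = (z + 4)(z + 8)
  z^2 + 10z + 24 = (z + 4)(z + 6)
Common monic factor: z + 4


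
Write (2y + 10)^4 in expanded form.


Expand (2y + 10)^4 by repeated multiplication:
  (2y + 10)^2 = 4y^2 + 40y + 100
  (2y + 10)^3 = 8y^3 + 120y^2 + 600y + 1000
= 16y^4 + 320y^3 + 2400y^2 + 8000y + 10000


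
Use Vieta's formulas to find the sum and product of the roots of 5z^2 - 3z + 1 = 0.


For az^2+bz+c=0: sum = -b/a, product = c/a.
a=5, b=-3, c=1
Sum = -(-3)/5 = 3/5
Product = (1)/5 = 1/5


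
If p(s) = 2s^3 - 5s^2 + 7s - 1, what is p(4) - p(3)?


p(4) = 75
p(3) = 29
p(4) - p(3) = 75 - 29 = 46


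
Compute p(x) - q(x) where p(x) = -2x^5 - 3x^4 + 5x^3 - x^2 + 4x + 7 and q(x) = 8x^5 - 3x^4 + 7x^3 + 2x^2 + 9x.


Distribute the minus sign:
  (-2x^5 - 3x^4 + 5x^3 - x^2 + 4x + 7)
- (8x^5 - 3x^4 + 7x^3 + 2x^2 + 9x)
Negate second polynomial: -8x^5 + 3x^4 - 7x^3 - 2x^2 - 9x
Add: -10x^5 - 2x^3 - 3x^2 - 5x + 7


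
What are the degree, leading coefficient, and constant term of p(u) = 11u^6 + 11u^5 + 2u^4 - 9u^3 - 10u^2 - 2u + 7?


Highest power of u is 6, with coefficient 11. Constant term is 7.
Degree = 6, leading coefficient = 11, constant term = 7


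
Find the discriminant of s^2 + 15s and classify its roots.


D = b^2 - 4ac = (15)^2 - 4(1)(0) = 225 = 225
Since D > 0: two distinct rational roots


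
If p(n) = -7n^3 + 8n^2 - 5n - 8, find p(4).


Using direct substitution:
  -7 * (4)^3 = -448
  8 * (4)^2 = 128
  -5 * (4)^1 = -20
  constant: -8
Sum = -448 + 128 - 20 - 8 = -348


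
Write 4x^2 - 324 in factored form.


Roots satisfy r1 + r2 = -b/a = 0 and r1*r2 = c/a = -81.
So r1 = -9, r2 = 9.
4x^2 - 324 = 4(x - r1)(x - r2) = 4(x + 9)(x - 9)


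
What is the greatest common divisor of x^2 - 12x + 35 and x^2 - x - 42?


Factor each:
  x^2 - 12x + 35 = (x - 7)(x - 5)
  x^2 - x - 42 = (x - 7)(x + 6)
Common monic factor: x - 7


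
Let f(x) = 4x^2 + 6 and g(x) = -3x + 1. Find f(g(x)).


Substitute g(x) into f:
f(g(x)) = 4*(-3x + 1)^2 + 6
(-3x + 1)^2 = 9x^2 - 6x + 1
Expand and combine: 36x^2 - 24x + 10


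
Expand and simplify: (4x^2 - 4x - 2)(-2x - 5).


Distribute each term of the first polynomial:
  (4x^2)(-2x - 5) = -8x^3 - 20x^2
  (-4x)(-2x - 5) = 8x^2 + 20x
  (-2)(-2x - 5) = 4x + 10
Sum: -8x^3 - 12x^2 + 24x + 10


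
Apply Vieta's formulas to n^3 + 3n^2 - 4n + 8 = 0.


Monic cubic n^3+bn^2+cn+d=0: sum=-b, pairwise sum=c, product=-d.
b=3, c=-4, d=8
r1+r2+r3 = -3
r1r2+r1r3+r2r3 = -4
r1r2r3 = -8


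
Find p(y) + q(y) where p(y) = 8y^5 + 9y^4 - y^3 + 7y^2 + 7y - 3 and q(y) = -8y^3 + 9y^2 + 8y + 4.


Align terms by degree and add:
  8y^5 + 9y^4 - y^3 + 7y^2 + 7y - 3
  -8y^3 + 9y^2 + 8y + 4
= 8y^5 + 9y^4 - 9y^3 + 16y^2 + 15y + 1


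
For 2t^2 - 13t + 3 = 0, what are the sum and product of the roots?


For at^2+bt+c=0: sum = -b/a, product = c/a.
a=2, b=-13, c=3
Sum = -(-13)/2 = 13/2
Product = (3)/2 = 3/2


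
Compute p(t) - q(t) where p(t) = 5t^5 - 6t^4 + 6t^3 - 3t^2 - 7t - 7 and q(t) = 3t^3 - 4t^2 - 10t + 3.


Distribute the minus sign:
  (5t^5 - 6t^4 + 6t^3 - 3t^2 - 7t - 7)
- (3t^3 - 4t^2 - 10t + 3)
Negate second polynomial: -3t^3 + 4t^2 + 10t - 3
Add: 5t^5 - 6t^4 + 3t^3 + t^2 + 3t - 10


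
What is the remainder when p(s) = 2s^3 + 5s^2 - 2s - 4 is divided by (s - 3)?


By the Remainder Theorem, the remainder equals p(3):
  2*(3)^3 = 54
  5*(3)^2 = 45
  -2*(3)^1 = -6
  constant: -4
Sum: 54 + 45 - 6 - 4 = 89


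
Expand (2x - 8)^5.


Expand (2x - 8)^5 by repeated multiplication:
  (2x - 8)^2 = 4x^2 - 32x + 64
  (2x - 8)^3 = 8x^3 - 96x^2 + 384x - 512
  (2x - 8)^4 = 16x^4 - 256x^3 + 1536x^2 - 4096x + 4096
= 32x^5 - 640x^4 + 5120x^3 - 20480x^2 + 40960x - 32768


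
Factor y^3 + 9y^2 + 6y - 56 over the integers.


Try integer roots (divisors of -56). y=-7: p(-7)=0.
Divide out (y + 7): quotient is y^2 + 2y - 8.
Factor the quadratic: (y + 4)(y - 2)
Result: (y + 7)(y + 4)(y - 2)


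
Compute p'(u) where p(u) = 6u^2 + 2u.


Apply the power rule term by term:
  d/du(6u^2) = 12u
  d/du(2u) = 2
p'(u) = 12u + 2


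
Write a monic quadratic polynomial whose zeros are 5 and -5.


p(u) = (u - 5)(u + 5)
Expand: u^2 - 25


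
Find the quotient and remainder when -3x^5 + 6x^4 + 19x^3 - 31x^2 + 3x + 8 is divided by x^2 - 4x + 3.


(-3x^5 + 6x^4 + 19x^3 - 31x^2 + 3x + 8) / (x^2 - 4x + 3)
Step 1: -3x^3 * (x^2 - 4x + 3) = -3x^5 + 12x^4 - 9x^3; subtract.
Step 2: -6x^2 * (x^2 - 4x + 3) = -6x^4 + 24x^3 - 18x^2; subtract.
Step 3: 4x * (x^2 - 4x + 3) = 4x^3 - 16x^2 + 12x; subtract.
Step 4: 3 * (x^2 - 4x + 3) = 3x^2 - 12x + 9; subtract.
Quotient: -3x^3 - 6x^2 + 4x + 3, Remainder: 3x - 1


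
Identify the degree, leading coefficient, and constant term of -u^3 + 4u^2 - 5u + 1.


Highest power of u is 3, with coefficient -1. Constant term is 1.
Degree = 3, leading coefficient = -1, constant term = 1


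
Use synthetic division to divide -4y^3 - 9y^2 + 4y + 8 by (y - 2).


Synthetic division with c = 2. Coefficients: -4, -9, 4, 8
Bring down -4.
  -4 * 2 = -8; -8 - 9 = -17
  -17 * 2 = -34; -34 + 4 = -30
  -30 * 2 = -60; -60 + 8 = -52
Quotient: -4y^2 - 17y - 30, Remainder: -52


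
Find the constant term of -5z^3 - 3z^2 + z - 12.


Read off the constant term: -12


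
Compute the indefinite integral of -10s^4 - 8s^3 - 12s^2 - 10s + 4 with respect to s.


Reverse power rule on each term:
  ∫ -10s^4 ds = -2s^5
  ∫ -8s^3 ds = -2s^4
  ∫ -12s^2 ds = -4s^3
  ∫ -10s ds = -5s^2
  ∫ 4 ds = 4s
F(s) = -2s^5 - 2s^4 - 4s^3 - 5s^2 + 4s + C


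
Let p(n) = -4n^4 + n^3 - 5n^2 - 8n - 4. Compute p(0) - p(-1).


p(0) = -4
p(-1) = -6
p(0) - p(-1) = -4 + 6 = 2


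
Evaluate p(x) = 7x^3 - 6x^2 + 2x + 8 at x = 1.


Using direct substitution:
  7 * (1)^3 = 7
  -6 * (1)^2 = -6
  2 * (1)^1 = 2
  constant: 8
Sum = 7 - 6 + 2 + 8 = 11


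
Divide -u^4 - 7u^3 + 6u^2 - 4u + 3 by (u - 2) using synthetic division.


Synthetic division with c = 2. Coefficients: -1, -7, 6, -4, 3
Bring down -1.
  -1 * 2 = -2; -2 - 7 = -9
  -9 * 2 = -18; -18 + 6 = -12
  -12 * 2 = -24; -24 - 4 = -28
  -28 * 2 = -56; -56 + 3 = -53
Quotient: -u^3 - 9u^2 - 12u - 28, Remainder: -53


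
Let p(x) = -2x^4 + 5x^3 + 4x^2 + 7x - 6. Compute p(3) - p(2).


p(3) = 24
p(2) = 32
p(3) - p(2) = 24 - 32 = -8


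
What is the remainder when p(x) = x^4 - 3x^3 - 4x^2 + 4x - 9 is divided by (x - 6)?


By the Remainder Theorem, the remainder equals p(6):
  1*(6)^4 = 1296
  -3*(6)^3 = -648
  -4*(6)^2 = -144
  4*(6)^1 = 24
  constant: -9
Sum: 1296 - 648 - 144 + 24 - 9 = 519


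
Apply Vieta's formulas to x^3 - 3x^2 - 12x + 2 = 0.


Monic cubic x^3+bx^2+cx+d=0: sum=-b, pairwise sum=c, product=-d.
b=-3, c=-12, d=2
r1+r2+r3 = 3
r1r2+r1r3+r2r3 = -12
r1r2r3 = -2


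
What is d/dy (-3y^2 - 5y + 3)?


Apply the power rule term by term:
  d/dy(-3y^2) = -6y
  d/dy(-5y) = -5
  d/dy(3) = 0
p'(y) = -6y - 5


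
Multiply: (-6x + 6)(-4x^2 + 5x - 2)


Distribute each term of the first polynomial:
  (-6x)(-4x^2 + 5x - 2) = 24x^3 - 30x^2 + 12x
  (6)(-4x^2 + 5x - 2) = -24x^2 + 30x - 12
Sum: 24x^3 - 54x^2 + 42x - 12


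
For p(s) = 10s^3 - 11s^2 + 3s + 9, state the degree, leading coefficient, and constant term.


Highest power of s is 3, with coefficient 10. Constant term is 9.
Degree = 3, leading coefficient = 10, constant term = 9


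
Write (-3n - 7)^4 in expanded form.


Expand (-3n - 7)^4 by repeated multiplication:
  (-3n - 7)^2 = 9n^2 + 42n + 49
  (-3n - 7)^3 = -27n^3 - 189n^2 - 441n - 343
= 81n^4 + 756n^3 + 2646n^2 + 4116n + 2401


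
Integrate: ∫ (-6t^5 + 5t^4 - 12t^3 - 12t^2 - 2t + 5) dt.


Reverse power rule on each term:
  ∫ -6t^5 dt = -t^6
  ∫ 5t^4 dt = t^5
  ∫ -12t^3 dt = -3t^4
  ∫ -12t^2 dt = -4t^3
  ∫ -2t dt = -t^2
  ∫ 5 dt = 5t
F(t) = -t^6 + t^5 - 3t^4 - 4t^3 - t^2 + 5t + C


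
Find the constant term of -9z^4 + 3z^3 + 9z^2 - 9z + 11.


Read off the constant term: 11


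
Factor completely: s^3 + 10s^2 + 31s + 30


Try integer roots (divisors of 30). s=-2: p(-2)=0.
Divide out (s + 2): quotient is s^2 + 8s + 15.
Factor the quadratic: (s + 5)(s + 3)
Result: (s + 2)(s + 5)(s + 3)


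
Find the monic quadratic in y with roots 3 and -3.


p(y) = (y - 3)(y + 3)
Expand: y^2 - 9


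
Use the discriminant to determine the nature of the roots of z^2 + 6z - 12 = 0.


D = b^2 - 4ac = (6)^2 - 4(1)(-12) = 36 + 48 = 84
Since D > 0: two distinct irrational roots


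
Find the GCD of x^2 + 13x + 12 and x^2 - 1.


Factor each:
  x^2 + 13x + 12 = (x + 1)(x + 12)
  x^2 - 1 = (x + 1)(x - 1)
Common monic factor: x + 1
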